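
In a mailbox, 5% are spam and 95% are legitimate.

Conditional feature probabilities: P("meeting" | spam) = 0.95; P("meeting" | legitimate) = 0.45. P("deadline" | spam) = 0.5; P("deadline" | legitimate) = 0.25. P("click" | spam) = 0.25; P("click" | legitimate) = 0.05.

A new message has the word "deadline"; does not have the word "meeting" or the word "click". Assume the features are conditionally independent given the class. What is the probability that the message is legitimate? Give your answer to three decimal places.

0.993

spam: 0.05 × (1−0.95) × 0.5 × (1−0.25) = 0.0009375
legitimate: 0.95 × (1−0.45) × 0.25 × (1−0.05) = 0.12409375
P(legitimate | x) = 0.12409375 / 0.12503125 ≈ 0.993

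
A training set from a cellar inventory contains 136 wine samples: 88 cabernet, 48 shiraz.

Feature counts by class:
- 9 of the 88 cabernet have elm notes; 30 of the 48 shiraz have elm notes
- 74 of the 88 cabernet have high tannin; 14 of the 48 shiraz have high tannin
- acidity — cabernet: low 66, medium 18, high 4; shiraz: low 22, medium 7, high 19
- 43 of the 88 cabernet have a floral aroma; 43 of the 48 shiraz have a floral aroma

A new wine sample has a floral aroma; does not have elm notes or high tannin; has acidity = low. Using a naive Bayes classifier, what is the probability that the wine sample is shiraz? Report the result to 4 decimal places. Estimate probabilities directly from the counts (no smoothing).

0.5320

cabernet: (88/136) × (79/88) × (14/88) × (66/88) × (43/88) ≈ 0.0338673
shiraz: (48/136) × (18/48) × (34/48) × (22/48) × (43/48) ≈ 0.0384928
P(shiraz | x) = 0.0384928 / 0.0723601 ≈ 0.5320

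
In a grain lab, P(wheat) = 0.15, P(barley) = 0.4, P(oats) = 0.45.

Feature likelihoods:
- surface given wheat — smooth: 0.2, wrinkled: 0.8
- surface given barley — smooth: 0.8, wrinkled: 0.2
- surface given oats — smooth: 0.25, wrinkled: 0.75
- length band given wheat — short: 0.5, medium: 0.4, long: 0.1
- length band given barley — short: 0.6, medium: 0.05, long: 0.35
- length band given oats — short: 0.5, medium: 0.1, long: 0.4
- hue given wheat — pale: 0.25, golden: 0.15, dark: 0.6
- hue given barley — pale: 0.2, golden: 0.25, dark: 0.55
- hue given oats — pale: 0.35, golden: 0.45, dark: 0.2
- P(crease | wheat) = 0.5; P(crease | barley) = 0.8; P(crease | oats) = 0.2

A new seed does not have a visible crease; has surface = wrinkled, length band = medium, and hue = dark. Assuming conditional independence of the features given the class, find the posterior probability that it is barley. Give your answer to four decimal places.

wheat: 0.15 × 0.8 × 0.4 × 0.6 × (1−0.5) = 0.0144
barley: 0.4 × 0.2 × 0.05 × 0.55 × (1−0.8) = 0.00044
oats: 0.45 × 0.75 × 0.1 × 0.2 × (1−0.2) = 0.0054
P(barley | x) = 0.00044 / 0.02024 ≈ 0.0217

0.0217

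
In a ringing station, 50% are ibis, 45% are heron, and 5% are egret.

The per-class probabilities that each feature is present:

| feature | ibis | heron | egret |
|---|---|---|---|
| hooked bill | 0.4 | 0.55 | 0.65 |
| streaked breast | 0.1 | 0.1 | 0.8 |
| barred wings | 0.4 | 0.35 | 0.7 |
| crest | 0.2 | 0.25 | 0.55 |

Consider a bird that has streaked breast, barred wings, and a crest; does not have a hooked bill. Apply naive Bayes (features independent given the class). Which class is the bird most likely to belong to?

egret

ibis: 0.5 × (1−0.4) × 0.1 × 0.4 × 0.2 = 0.0024
heron: 0.45 × (1−0.55) × 0.1 × 0.35 × 0.25 = 0.001771875
egret: 0.05 × (1−0.65) × 0.8 × 0.7 × 0.55 = 0.00539
Highest score → egret.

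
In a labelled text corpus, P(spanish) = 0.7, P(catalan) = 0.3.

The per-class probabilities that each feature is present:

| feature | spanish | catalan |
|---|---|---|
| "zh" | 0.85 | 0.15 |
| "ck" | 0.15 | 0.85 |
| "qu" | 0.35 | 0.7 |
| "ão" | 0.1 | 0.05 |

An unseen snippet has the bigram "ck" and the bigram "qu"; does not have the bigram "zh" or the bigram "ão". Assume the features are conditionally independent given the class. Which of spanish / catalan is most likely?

spanish: 0.7 × (1−0.85) × 0.15 × 0.35 × (1−0.1) = 0.00496125
catalan: 0.3 × (1−0.15) × 0.85 × 0.7 × (1−0.05) = 0.14413875
Highest score → catalan.

catalan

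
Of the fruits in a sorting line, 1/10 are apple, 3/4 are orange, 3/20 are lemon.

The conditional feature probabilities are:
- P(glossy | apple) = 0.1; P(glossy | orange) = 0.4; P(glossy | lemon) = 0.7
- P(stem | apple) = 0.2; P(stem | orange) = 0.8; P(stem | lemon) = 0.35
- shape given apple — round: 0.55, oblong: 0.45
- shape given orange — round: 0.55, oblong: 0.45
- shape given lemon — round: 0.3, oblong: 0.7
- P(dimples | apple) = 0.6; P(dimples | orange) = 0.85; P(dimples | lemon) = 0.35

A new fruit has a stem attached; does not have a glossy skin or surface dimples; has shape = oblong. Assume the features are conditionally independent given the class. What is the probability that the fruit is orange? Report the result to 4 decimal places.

apple: 0.1 × (1−0.1) × 0.2 × 0.45 × (1−0.6) = 0.00324
orange: 0.75 × (1−0.4) × 0.8 × 0.45 × (1−0.85) = 0.0243
lemon: 0.15 × (1−0.7) × 0.35 × 0.7 × (1−0.35) = 0.00716625
P(orange | x) = 0.0243 / 0.03470625 ≈ 0.7002

0.7002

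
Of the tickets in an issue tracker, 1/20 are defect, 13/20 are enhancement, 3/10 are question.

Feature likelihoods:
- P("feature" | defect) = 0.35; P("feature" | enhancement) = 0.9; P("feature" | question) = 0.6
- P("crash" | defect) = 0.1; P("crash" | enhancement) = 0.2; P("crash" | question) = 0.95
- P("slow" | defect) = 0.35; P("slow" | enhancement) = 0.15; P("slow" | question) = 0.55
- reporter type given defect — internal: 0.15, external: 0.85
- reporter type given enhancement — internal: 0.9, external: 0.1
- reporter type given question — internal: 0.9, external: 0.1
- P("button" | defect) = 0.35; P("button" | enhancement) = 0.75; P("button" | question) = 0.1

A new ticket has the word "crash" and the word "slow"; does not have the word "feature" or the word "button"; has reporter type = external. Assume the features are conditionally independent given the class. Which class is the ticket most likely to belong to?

defect: 0.05 × (1−0.35) × 0.1 × 0.35 × 0.85 × (1−0.35) = 0.00062846875
enhancement: 0.65 × (1−0.9) × 0.2 × 0.15 × 0.1 × (1−0.75) = 0.00004875
question: 0.3 × (1−0.6) × 0.95 × 0.55 × 0.1 × (1−0.1) = 0.005643
Highest score → question.

question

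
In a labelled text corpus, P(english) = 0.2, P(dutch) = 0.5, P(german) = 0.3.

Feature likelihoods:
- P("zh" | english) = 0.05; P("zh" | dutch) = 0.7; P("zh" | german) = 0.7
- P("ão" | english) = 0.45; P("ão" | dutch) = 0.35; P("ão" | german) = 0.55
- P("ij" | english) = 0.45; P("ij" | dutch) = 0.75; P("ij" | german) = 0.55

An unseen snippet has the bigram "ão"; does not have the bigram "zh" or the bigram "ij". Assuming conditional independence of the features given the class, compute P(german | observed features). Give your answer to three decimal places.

0.270

english: 0.2 × (1−0.05) × 0.45 × (1−0.45) = 0.047025
dutch: 0.5 × (1−0.7) × 0.35 × (1−0.75) = 0.013125
german: 0.3 × (1−0.7) × 0.55 × (1−0.55) = 0.022275
P(german | x) = 0.022275 / 0.082425 ≈ 0.270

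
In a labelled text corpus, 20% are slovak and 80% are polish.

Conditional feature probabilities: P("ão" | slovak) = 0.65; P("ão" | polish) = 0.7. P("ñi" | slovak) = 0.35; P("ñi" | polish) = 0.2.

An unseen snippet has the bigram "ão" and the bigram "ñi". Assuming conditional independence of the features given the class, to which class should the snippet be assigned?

slovak: 0.2 × 0.65 × 0.35 = 0.0455
polish: 0.8 × 0.7 × 0.2 = 0.112
Highest score → polish.

polish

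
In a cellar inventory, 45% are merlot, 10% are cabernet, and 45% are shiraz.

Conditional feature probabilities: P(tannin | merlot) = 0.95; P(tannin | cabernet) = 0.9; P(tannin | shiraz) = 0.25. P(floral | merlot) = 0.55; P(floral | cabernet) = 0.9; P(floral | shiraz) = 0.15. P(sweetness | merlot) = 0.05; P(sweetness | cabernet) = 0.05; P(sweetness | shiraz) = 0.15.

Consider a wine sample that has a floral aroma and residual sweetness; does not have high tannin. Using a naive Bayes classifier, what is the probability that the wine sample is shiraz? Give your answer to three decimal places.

0.877

merlot: 0.45 × (1−0.95) × 0.55 × 0.05 = 0.00061875
cabernet: 0.1 × (1−0.9) × 0.9 × 0.05 = 0.00045
shiraz: 0.45 × (1−0.25) × 0.15 × 0.15 = 0.00759375
P(shiraz | x) = 0.00759375 / 0.0086625 ≈ 0.877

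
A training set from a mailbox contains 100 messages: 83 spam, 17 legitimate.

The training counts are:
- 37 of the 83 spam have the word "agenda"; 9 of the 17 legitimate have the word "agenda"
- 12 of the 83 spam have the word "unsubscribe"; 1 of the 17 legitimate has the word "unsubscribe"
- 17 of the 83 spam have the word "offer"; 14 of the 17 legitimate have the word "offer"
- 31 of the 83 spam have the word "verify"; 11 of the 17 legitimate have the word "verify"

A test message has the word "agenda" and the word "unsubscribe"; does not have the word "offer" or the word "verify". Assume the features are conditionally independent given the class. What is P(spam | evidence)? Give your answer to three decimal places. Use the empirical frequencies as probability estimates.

spam: (83/100) × (37/83) × (12/83) × (66/83) × (52/83) ≈ 0.0266499
legitimate: (17/100) × (9/17) × (1/17) × (3/17) × (6/17) ≈ 0.000329737
P(spam | x) = 0.0266499 / 0.026979637 ≈ 0.988

0.988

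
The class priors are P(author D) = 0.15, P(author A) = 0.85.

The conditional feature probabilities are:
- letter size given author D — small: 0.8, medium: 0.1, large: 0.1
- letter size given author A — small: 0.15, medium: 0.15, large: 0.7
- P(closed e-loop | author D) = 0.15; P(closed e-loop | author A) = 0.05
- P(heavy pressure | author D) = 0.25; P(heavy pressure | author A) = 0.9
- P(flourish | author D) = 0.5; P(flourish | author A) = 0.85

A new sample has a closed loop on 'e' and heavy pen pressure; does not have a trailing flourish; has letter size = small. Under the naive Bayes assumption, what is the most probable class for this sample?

author D: 0.15 × 0.8 × 0.15 × 0.25 × (1−0.5) = 0.00225
author A: 0.85 × 0.15 × 0.05 × 0.9 × (1−0.85) = 0.000860625
Highest score → author D.

author D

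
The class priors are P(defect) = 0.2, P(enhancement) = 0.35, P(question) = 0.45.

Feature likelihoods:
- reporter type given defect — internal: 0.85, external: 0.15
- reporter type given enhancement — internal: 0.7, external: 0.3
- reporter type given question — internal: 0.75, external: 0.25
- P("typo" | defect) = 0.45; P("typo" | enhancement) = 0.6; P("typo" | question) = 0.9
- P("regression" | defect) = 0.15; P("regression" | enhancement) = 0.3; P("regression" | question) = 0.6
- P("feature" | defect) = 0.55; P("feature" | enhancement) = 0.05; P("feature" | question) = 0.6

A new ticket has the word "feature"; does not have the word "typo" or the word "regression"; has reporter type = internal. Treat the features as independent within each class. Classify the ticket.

defect

defect: 0.2 × 0.85 × (1−0.45) × (1−0.15) × 0.55 = 0.04371125
enhancement: 0.35 × 0.7 × (1−0.6) × (1−0.3) × 0.05 = 0.00343
question: 0.45 × 0.75 × (1−0.9) × (1−0.6) × 0.6 = 0.0081
Highest score → defect.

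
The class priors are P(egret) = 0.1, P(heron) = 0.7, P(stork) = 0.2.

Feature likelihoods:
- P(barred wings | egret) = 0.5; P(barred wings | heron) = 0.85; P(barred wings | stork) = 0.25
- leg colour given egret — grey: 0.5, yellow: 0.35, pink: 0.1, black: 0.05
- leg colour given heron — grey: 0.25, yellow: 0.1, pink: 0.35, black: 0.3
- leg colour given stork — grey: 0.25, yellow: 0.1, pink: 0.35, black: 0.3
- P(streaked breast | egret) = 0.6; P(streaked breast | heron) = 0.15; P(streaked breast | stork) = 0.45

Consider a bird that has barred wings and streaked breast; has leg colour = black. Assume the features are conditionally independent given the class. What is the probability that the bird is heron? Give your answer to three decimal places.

egret: 0.1 × 0.5 × 0.05 × 0.6 = 0.0015
heron: 0.7 × 0.85 × 0.3 × 0.15 = 0.026775
stork: 0.2 × 0.25 × 0.3 × 0.45 = 0.00675
P(heron | x) = 0.026775 / 0.035025 ≈ 0.764

0.764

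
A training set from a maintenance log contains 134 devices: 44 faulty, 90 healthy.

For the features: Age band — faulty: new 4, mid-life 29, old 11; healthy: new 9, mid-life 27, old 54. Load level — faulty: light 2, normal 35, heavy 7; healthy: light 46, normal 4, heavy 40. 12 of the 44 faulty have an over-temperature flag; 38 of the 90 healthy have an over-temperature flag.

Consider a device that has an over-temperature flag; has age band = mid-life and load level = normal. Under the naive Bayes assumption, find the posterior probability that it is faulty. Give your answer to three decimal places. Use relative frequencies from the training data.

0.925

faulty: (44/134) × (29/44) × (35/44) × (12/44) ≈ 0.0469502
healthy: (90/134) × (27/90) × (4/90) × (38/90) ≈ 0.00378109
P(faulty | x) = 0.0469502 / 0.05073129 ≈ 0.925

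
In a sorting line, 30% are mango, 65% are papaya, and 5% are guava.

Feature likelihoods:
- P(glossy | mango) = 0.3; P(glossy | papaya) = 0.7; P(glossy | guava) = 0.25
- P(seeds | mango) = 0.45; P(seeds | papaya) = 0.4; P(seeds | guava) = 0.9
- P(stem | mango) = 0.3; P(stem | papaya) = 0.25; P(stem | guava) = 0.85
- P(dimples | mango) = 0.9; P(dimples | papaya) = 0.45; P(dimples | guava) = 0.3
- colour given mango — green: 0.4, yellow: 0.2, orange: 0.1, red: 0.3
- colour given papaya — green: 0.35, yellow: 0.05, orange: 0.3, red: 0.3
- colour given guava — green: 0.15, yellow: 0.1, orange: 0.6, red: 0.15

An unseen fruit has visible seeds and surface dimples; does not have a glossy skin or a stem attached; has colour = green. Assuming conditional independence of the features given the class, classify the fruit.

mango: 0.3 × (1−0.3) × 0.45 × (1−0.3) × 0.9 × 0.4 = 0.023814
papaya: 0.65 × (1−0.7) × 0.4 × (1−0.25) × 0.45 × 0.35 = 0.00921375
guava: 0.05 × (1−0.25) × 0.9 × (1−0.85) × 0.3 × 0.15 = 0.0002278125
Highest score → mango.

mango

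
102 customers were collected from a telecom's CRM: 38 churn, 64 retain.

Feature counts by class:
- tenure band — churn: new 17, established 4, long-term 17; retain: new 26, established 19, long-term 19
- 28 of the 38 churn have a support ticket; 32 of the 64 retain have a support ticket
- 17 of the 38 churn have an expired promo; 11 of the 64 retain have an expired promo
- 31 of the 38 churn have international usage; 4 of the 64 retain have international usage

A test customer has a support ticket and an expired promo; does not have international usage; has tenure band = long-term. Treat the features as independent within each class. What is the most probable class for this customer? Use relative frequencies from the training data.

churn: (38/102) × (17/38) × (28/38) × (17/38) × (7/38) ≈ 0.0101205
retain: (64/102) × (19/64) × (32/64) × (11/64) × (60/64) ≈ 0.0150075
Highest score → retain.

retain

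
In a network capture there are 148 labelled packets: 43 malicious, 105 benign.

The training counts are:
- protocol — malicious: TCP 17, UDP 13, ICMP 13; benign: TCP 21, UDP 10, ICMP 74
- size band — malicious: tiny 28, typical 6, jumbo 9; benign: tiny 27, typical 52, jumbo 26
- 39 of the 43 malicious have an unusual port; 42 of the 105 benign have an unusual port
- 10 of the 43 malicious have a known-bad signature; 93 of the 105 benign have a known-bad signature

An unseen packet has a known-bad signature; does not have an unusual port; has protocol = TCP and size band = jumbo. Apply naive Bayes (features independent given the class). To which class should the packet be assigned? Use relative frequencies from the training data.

benign

malicious: (43/148) × (17/43) × (9/43) × (4/43) × (10/43) ≈ 0.000520097
benign: (105/148) × (21/105) × (26/105) × (63/105) × (93/105) ≈ 0.0186718
Highest score → benign.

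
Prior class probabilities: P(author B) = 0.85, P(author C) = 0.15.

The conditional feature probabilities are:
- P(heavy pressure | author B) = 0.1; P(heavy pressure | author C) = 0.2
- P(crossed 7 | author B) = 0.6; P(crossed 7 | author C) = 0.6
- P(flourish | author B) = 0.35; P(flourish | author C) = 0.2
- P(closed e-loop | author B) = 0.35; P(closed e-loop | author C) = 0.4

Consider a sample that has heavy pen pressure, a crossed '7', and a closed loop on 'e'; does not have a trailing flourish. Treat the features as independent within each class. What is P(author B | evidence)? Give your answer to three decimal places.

author B: 0.85 × 0.1 × 0.6 × (1−0.35) × 0.35 = 0.0116025
author C: 0.15 × 0.2 × 0.6 × (1−0.2) × 0.4 = 0.00576
P(author B | x) = 0.0116025 / 0.0173625 ≈ 0.668

0.668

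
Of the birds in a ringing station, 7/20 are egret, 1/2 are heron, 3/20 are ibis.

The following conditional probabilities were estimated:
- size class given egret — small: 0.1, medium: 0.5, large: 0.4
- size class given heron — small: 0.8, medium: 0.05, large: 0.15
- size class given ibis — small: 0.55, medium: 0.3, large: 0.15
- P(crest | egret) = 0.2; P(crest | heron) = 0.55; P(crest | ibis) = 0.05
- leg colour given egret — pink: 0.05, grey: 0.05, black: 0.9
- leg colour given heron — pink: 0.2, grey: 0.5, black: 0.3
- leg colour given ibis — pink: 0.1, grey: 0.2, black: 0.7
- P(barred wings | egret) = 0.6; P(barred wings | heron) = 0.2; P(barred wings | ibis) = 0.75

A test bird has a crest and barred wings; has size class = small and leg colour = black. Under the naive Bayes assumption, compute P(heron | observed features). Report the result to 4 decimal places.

egret: 0.35 × 0.1 × 0.2 × 0.9 × 0.6 = 0.00378
heron: 0.5 × 0.8 × 0.55 × 0.3 × 0.2 = 0.0132
ibis: 0.15 × 0.55 × 0.05 × 0.7 × 0.75 = 0.002165625
P(heron | x) = 0.0132 / 0.019145625 ≈ 0.6895

0.6895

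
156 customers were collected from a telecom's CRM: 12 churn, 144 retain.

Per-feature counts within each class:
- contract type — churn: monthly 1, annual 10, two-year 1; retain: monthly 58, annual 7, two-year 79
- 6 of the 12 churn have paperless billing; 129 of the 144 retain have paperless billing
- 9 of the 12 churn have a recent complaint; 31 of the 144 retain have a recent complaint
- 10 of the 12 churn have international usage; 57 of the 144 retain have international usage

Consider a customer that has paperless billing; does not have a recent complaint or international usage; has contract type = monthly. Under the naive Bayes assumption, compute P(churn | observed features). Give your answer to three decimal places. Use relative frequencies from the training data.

0.001

churn: (12/156) × (1/12) × (6/12) × (3/12) × (2/12) ≈ 0.000133547
retain: (144/156) × (58/144) × (129/144) × (113/144) × (87/144) ≈ 0.157908
P(churn | x) = 0.000133547 / 0.158041547 ≈ 0.001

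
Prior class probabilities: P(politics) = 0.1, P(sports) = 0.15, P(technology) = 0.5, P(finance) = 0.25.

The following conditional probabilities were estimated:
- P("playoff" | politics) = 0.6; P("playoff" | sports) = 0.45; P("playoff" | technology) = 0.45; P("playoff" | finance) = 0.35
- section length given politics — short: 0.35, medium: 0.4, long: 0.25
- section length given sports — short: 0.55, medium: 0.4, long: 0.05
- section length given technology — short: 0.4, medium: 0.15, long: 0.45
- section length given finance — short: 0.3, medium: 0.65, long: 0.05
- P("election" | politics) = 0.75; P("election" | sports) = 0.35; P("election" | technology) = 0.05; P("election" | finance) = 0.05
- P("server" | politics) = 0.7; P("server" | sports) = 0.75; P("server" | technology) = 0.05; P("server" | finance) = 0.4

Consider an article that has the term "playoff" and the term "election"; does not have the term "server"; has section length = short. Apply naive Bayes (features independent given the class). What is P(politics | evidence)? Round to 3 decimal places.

politics: 0.1 × 0.6 × 0.35 × 0.75 × (1−0.7) = 0.004725
sports: 0.15 × 0.45 × 0.55 × 0.35 × (1−0.75) = 0.0032484375
technology: 0.5 × 0.45 × 0.4 × 0.05 × (1−0.05) = 0.004275
finance: 0.25 × 0.35 × 0.3 × 0.05 × (1−0.4) = 0.0007875
P(politics | x) = 0.004725 / 0.0130359375 ≈ 0.362

0.362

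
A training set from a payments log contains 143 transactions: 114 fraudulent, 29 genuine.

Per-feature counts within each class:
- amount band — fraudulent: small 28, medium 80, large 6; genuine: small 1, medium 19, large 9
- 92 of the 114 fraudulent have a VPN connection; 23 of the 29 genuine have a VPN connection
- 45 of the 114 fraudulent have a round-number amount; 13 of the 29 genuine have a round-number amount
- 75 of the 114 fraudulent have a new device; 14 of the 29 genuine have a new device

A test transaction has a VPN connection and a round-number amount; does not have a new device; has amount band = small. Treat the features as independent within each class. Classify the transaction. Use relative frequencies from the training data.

fraudulent: (114/143) × (28/114) × (92/114) × (45/114) × (39/114) ≈ 0.0213389
genuine: (29/143) × (1/29) × (23/29) × (13/29) × (15/29) ≈ 0.00128597
Highest score → fraudulent.

fraudulent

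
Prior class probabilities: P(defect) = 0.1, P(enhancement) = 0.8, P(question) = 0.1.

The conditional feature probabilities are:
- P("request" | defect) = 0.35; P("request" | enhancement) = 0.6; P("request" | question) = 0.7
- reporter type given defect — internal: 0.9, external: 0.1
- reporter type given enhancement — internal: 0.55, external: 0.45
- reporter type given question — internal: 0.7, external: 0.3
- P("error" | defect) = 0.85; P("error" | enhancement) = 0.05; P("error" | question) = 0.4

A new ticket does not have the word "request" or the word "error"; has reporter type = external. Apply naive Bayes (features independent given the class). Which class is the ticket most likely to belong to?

enhancement

defect: 0.1 × (1−0.35) × 0.1 × (1−0.85) = 0.000975
enhancement: 0.8 × (1−0.6) × 0.45 × (1−0.05) = 0.1368
question: 0.1 × (1−0.7) × 0.3 × (1−0.4) = 0.0054
Highest score → enhancement.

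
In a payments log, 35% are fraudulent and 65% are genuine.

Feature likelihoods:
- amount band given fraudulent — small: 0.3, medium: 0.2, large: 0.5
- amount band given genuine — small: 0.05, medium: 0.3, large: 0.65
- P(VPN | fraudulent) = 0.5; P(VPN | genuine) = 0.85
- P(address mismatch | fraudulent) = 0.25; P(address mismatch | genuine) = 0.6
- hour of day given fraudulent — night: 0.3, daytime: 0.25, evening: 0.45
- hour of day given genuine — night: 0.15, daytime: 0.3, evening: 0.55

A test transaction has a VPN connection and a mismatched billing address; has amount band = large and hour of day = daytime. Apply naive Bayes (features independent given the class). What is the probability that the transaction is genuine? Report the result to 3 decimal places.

0.922

fraudulent: 0.35 × 0.5 × 0.5 × 0.25 × 0.25 = 0.00546875
genuine: 0.65 × 0.65 × 0.85 × 0.6 × 0.3 = 0.0646425
P(genuine | x) = 0.0646425 / 0.07011125 ≈ 0.922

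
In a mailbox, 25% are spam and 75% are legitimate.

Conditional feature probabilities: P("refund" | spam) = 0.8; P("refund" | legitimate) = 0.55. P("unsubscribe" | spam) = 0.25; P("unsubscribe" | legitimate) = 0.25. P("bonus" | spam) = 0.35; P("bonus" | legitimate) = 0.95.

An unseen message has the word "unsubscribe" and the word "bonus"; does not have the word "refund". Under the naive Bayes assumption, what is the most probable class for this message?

spam: 0.25 × (1−0.8) × 0.25 × 0.35 = 0.004375
legitimate: 0.75 × (1−0.55) × 0.25 × 0.95 = 0.08015625
Highest score → legitimate.

legitimate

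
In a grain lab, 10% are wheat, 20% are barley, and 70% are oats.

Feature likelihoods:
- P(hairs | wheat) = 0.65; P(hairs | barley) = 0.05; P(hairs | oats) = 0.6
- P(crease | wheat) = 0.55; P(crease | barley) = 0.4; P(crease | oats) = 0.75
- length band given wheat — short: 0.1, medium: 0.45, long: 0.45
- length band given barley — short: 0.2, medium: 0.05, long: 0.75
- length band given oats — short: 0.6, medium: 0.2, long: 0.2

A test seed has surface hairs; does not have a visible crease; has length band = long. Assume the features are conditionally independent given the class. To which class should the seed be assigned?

wheat: 0.1 × 0.65 × (1−0.55) × 0.45 = 0.0131625
barley: 0.2 × 0.05 × (1−0.4) × 0.75 = 0.0045
oats: 0.7 × 0.6 × (1−0.75) × 0.2 = 0.021
Highest score → oats.

oats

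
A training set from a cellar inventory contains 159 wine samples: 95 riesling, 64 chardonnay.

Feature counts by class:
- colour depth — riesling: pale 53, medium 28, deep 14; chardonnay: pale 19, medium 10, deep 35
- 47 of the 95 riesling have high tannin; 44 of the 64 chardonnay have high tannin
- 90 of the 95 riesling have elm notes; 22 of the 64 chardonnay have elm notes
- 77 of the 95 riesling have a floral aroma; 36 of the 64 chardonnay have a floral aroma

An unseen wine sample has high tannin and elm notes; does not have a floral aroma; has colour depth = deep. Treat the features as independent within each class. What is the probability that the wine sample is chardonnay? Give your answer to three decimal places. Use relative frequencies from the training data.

riesling: (95/159) × (14/95) × (47/95) × (90/95) × (18/95) ≈ 0.00781939
chardonnay: (64/159) × (35/64) × (44/64) × (22/64) × (28/64) ≈ 0.0227596
P(chardonnay | x) = 0.0227596 / 0.03057899 ≈ 0.744

0.744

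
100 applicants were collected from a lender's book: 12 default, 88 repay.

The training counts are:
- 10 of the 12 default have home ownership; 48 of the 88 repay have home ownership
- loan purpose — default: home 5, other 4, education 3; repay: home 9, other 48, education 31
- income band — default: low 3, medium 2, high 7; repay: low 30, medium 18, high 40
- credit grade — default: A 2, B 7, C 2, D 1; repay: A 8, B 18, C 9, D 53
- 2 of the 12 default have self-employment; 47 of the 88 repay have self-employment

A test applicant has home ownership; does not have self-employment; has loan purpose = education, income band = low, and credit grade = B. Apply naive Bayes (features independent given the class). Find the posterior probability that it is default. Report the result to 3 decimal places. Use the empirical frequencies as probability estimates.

0.356

default: (12/100) × (10/12) × (3/12) × (3/12) × (7/12) × (10/12) ≈ 0.00303819
repay: (88/100) × (48/88) × (31/88) × (30/88) × (18/88) × (41/88) ≈ 0.00549351
P(default | x) = 0.00303819 / 0.0085317 ≈ 0.356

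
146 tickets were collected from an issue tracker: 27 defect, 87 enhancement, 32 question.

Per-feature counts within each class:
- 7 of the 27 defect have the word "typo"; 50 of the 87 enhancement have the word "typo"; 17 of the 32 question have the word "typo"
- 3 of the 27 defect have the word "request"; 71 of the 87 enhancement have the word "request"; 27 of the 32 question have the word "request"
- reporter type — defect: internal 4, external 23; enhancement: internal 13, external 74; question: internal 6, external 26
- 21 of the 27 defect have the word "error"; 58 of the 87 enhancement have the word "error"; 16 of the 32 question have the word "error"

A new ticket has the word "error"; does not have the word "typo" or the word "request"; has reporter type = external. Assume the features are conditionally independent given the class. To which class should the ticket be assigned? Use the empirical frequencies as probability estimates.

defect

defect: (27/146) × (20/27) × (24/27) × (23/27) × (21/27) ≈ 0.080676
enhancement: (87/146) × (37/87) × (16/87) × (74/87) × (58/87) ≈ 0.0264284
question: (32/146) × (15/32) × (5/32) × (26/32) × (16/32) ≈ 0.00652156
Highest score → defect.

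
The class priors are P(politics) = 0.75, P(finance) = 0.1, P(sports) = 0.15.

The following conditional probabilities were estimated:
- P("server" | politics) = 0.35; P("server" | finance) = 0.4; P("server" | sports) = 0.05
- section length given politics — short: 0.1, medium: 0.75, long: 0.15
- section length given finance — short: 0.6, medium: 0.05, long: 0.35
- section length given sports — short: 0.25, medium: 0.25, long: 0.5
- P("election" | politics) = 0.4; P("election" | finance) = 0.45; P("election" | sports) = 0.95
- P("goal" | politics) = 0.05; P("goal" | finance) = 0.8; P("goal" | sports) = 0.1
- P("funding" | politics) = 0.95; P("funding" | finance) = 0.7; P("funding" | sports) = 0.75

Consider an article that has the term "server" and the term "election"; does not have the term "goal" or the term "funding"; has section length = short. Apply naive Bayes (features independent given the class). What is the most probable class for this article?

finance

politics: 0.75 × 0.35 × 0.1 × 0.4 × (1−0.05) × (1−0.95) = 0.00049875
finance: 0.1 × 0.4 × 0.6 × 0.45 × (1−0.8) × (1−0.7) = 0.000648
sports: 0.15 × 0.05 × 0.25 × 0.95 × (1−0.1) × (1−0.75) = 0.00040078125
Highest score → finance.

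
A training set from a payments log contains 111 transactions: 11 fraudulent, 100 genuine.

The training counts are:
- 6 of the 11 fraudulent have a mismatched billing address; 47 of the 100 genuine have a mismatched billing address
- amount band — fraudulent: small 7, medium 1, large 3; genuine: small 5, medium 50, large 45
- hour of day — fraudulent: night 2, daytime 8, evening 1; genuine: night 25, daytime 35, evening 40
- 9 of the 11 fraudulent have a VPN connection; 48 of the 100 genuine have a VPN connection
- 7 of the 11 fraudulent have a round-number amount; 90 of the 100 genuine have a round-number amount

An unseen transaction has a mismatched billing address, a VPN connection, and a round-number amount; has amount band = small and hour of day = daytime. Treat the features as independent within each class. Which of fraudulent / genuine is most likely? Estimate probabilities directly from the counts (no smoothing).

fraudulent

fraudulent: (11/111) × (6/11) × (7/11) × (8/11) × (9/11) × (7/11) ≈ 0.0130253
genuine: (100/111) × (47/100) × (5/100) × (35/100) × (48/100) × (90/100) ≈ 0.00320108
Highest score → fraudulent.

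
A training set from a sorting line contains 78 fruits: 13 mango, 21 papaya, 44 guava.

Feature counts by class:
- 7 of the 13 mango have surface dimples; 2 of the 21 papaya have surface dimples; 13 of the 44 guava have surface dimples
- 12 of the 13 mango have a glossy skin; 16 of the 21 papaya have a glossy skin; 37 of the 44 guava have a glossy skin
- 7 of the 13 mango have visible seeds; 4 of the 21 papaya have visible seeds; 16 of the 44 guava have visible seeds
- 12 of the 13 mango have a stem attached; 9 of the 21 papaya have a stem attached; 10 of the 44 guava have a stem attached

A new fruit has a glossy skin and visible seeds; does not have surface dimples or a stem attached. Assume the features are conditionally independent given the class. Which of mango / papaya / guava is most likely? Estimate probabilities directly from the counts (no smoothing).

guava

mango: (13/78) × (6/13) × (12/13) × (7/13) × (1/13) ≈ 0.00294107
papaya: (21/78) × (19/21) × (16/21) × (4/21) × (12/21) ≈ 0.0202005
guava: (44/78) × (31/44) × (37/44) × (16/44) × (34/44) ≈ 0.0939095
Highest score → guava.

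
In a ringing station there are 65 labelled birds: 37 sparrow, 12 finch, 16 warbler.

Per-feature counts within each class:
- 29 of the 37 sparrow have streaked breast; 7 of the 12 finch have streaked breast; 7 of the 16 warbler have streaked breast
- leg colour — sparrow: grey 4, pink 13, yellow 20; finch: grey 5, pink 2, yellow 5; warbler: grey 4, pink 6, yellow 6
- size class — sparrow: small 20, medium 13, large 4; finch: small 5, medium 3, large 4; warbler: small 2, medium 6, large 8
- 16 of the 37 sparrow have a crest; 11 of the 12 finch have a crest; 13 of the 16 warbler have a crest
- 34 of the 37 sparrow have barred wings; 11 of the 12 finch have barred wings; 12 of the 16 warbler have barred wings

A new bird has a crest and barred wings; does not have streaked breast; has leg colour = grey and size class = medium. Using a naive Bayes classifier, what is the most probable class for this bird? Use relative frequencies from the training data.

warbler

sparrow: (37/65) × (8/37) × (4/37) × (13/37) × (16/37) × (34/37) ≈ 0.00185768
finch: (12/65) × (5/12) × (5/12) × (3/12) × (11/12) × (11/12) ≈ 0.006733
warbler: (16/65) × (9/16) × (4/16) × (6/16) × (13/16) × (12/16) = 0.00791015625
Highest score → warbler.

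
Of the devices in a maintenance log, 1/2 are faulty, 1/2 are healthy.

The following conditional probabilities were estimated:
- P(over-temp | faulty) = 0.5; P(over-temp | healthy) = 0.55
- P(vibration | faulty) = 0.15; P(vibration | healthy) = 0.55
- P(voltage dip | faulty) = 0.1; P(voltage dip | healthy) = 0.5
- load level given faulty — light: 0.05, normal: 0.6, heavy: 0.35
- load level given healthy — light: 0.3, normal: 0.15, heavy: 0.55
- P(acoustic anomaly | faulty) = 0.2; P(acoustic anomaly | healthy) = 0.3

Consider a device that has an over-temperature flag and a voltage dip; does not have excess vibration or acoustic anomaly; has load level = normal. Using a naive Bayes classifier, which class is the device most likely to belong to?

faulty: 0.5 × 0.5 × (1−0.15) × 0.1 × 0.6 × (1−0.2) = 0.0102
healthy: 0.5 × 0.55 × (1−0.55) × 0.5 × 0.15 × (1−0.3) = 0.006496875
Highest score → faulty.

faulty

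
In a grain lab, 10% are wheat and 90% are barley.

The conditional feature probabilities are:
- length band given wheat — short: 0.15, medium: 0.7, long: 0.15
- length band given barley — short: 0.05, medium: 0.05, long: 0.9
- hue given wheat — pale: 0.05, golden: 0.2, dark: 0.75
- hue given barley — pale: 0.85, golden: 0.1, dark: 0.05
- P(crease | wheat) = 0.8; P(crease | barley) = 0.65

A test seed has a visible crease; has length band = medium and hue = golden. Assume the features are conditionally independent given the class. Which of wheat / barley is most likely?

wheat: 0.1 × 0.7 × 0.2 × 0.8 = 0.0112
barley: 0.9 × 0.05 × 0.1 × 0.65 = 0.002925
Highest score → wheat.

wheat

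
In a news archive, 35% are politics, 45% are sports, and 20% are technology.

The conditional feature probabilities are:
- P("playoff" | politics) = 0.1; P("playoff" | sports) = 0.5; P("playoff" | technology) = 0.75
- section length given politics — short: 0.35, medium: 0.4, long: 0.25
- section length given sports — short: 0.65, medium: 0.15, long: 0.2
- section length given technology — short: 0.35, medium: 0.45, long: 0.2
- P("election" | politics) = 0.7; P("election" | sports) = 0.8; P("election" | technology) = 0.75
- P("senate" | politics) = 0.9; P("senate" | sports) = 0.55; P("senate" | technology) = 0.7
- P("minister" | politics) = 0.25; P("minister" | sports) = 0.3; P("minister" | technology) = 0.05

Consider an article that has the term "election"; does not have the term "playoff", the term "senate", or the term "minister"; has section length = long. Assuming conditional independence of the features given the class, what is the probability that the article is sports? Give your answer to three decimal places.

0.644

politics: 0.35 × (1−0.1) × 0.25 × 0.7 × (1−0.9) × (1−0.25) = 0.004134375
sports: 0.45 × (1−0.5) × 0.2 × 0.8 × (1−0.55) × (1−0.3) = 0.01134
technology: 0.2 × (1−0.75) × 0.2 × 0.75 × (1−0.7) × (1−0.05) = 0.0021375
P(sports | x) = 0.01134 / 0.017611875 ≈ 0.644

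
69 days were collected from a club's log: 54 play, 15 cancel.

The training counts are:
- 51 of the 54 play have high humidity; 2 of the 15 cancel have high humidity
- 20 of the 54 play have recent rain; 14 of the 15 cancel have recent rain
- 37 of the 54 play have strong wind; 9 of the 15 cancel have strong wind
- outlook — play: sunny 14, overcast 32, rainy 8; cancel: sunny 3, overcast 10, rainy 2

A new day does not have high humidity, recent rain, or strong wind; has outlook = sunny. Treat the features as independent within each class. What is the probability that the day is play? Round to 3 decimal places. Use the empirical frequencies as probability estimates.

0.690

play: (54/69) × (3/54) × (34/54) × (17/54) × (14/54) ≈ 0.00223433
cancel: (15/69) × (13/15) × (1/15) × (6/15) × (3/15) ≈ 0.00100483
P(play | x) = 0.00223433 / 0.00323916 ≈ 0.690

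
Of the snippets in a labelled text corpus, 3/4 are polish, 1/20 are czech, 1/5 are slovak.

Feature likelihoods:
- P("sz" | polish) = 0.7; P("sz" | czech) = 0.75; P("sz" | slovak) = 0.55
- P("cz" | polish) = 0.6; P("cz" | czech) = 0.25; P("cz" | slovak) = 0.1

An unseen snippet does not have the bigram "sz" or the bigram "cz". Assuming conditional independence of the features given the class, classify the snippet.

polish

polish: 0.75 × (1−0.7) × (1−0.6) = 0.09
czech: 0.05 × (1−0.75) × (1−0.25) = 0.009375
slovak: 0.2 × (1−0.55) × (1−0.1) = 0.081
Highest score → polish.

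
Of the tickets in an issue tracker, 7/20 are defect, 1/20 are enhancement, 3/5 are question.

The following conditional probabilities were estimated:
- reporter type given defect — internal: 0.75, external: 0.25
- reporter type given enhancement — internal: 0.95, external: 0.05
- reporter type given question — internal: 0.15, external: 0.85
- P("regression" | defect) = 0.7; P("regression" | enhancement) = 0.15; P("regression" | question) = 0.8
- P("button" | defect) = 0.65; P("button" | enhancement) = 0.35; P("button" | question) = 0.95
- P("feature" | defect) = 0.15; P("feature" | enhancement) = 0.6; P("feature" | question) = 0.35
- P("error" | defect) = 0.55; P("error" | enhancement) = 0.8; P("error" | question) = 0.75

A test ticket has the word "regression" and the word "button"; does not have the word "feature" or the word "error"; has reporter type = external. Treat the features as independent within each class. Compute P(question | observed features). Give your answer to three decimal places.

defect: 0.35 × 0.25 × 0.7 × 0.65 × (1−0.15) × (1−0.55) = 0.01522828125
enhancement: 0.05 × 0.05 × 0.15 × 0.35 × (1−0.6) × (1−0.8) = 0.0000105
question: 0.6 × 0.85 × 0.8 × 0.95 × (1−0.35) × (1−0.75) = 0.062985
P(question | x) = 0.062985 / 0.07822378125 ≈ 0.805

0.805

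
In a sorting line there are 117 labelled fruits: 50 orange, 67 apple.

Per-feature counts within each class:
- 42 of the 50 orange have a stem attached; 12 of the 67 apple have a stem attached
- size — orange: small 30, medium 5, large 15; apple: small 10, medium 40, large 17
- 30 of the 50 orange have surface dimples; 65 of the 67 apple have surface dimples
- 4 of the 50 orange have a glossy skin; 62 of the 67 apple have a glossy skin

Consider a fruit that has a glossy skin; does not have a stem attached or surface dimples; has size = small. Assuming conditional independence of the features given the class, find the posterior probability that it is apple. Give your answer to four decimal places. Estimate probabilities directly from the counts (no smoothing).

0.5962

orange: (50/117) × (8/50) × (30/50) × (20/50) × (4/50) ≈ 0.00131282
apple: (67/117) × (55/67) × (10/67) × (2/67) × (62/67) ≈ 0.00193809
P(apple | x) = 0.00193809 / 0.00325091 ≈ 0.5962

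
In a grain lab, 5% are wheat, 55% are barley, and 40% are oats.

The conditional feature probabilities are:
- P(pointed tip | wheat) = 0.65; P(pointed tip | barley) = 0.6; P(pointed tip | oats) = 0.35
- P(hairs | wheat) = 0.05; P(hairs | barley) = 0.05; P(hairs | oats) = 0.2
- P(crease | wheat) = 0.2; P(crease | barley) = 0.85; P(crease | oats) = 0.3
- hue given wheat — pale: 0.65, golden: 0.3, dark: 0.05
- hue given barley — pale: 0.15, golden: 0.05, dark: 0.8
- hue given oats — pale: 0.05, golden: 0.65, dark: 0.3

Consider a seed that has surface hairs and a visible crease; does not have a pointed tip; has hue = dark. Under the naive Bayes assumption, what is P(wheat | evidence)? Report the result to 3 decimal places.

0.001

wheat: 0.05 × (1−0.65) × 0.05 × 0.2 × 0.05 = 0.00000875
barley: 0.55 × (1−0.6) × 0.05 × 0.85 × 0.8 = 0.00748
oats: 0.4 × (1−0.35) × 0.2 × 0.3 × 0.3 = 0.00468
P(wheat | x) = 0.00000875 / 0.01216875 ≈ 0.001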